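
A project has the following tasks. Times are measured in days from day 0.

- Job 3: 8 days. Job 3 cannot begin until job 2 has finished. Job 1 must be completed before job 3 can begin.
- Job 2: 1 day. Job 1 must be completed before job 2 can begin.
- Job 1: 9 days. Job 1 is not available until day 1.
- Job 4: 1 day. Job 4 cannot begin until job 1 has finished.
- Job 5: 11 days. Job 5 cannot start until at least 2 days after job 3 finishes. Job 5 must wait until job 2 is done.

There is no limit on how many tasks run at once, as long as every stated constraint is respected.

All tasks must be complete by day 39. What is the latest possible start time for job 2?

17

Job 5 has no dependents, so it just needs to finish by day 39. Starting by 39 − 11 = day 28 achieves that.
Job 3 must finish before job 5 (must start by day 28, minus 2-day gap → day 26). With an 8-day duration, job 3 must start by 26 − 8 = day 18.
For job 2: job 3 (must start by day 18); job 5 (must start by day 28). The most restrictive is day 18; with a 1-day duration, job 2 must start by day 17.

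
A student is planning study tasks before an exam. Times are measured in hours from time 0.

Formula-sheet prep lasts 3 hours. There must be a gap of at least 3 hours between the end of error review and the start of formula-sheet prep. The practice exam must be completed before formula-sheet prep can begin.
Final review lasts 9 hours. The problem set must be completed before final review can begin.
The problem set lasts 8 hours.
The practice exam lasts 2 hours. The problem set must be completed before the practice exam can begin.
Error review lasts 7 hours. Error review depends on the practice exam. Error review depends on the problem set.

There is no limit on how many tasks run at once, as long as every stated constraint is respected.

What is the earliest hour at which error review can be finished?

The problem set can start immediately at hour 0; it finishes at hour 8.
The practice exam waits on the problem set (finishes hour 8), so it starts at hour 8 and finishes at 8 + 2 = hour 10.
Error review has to wait for the practice exam (finishes hour 10); the problem set (finishes hour 8). The latest of these is hour 10, so error review runs hour 10 to 10 + 7 = hour 17.

17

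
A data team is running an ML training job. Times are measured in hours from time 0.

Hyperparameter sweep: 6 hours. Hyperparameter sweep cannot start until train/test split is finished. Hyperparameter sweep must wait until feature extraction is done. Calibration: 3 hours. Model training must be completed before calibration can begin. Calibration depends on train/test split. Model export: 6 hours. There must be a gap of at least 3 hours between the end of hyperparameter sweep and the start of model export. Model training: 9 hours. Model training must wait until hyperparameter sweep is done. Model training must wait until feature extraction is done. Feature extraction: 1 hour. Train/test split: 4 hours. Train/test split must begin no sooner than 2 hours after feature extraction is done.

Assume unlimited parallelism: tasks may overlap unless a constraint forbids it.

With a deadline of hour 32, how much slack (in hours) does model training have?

7

Nothing blocks feature extraction, so it runs from hour 0 to hour 1.
Train/test split waits on feature extraction (finishes hour 1, plus 2-hour gap → hour 3), so it starts at hour 3 and finishes at 3 + 4 = hour 7.
Hyperparameter sweep cannot start until train/test split (finishes hour 7); feature extraction (finishes hour 1). The controlling bound is hour 7, so hyperparameter sweep finishes at 7 + 6 = hour 13.
Model training needs all of hyperparameter sweep (finishes hour 13); feature extraction (finishes hour 1). That puts its earliest start at hour 13; it finishes at 13 + 9 = hour 22.

Working backward from the deadline:
Nothing follows calibration; the deadline of hour 32 is its only limit. It must start by 32 − 3 = hour 29.
Model training has to be done before calibration (must start by hour 29). That means finishing by hour 29, i.e. starting by 29 − 9 = hour 20.
So model training can start as early as hour 13 and as late as hour 20, giving 20 − 13 = 7 hours of slack.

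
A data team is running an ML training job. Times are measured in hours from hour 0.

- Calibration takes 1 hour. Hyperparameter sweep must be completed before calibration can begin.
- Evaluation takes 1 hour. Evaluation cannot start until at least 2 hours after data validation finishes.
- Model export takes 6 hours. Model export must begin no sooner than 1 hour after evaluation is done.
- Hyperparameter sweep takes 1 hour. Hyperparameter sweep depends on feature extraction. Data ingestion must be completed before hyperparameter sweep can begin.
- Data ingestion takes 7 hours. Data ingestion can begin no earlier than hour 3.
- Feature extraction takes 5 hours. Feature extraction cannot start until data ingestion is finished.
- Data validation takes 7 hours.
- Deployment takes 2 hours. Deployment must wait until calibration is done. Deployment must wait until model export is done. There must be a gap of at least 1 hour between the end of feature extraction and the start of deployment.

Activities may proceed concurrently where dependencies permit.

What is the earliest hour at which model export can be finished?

Nothing blocks data validation, so it runs from hour 0 to hour 7.
Evaluation waits on data validation (finishes hour 7, plus 2-hour gap → hour 9), so it starts at hour 9 and finishes at 9 + 1 = hour 10.
Model export cannot begin until evaluation (finishes hour 10, plus 1-hour gap → hour 11). It runs from hour 11 to 11 + 6 = hour 17.

17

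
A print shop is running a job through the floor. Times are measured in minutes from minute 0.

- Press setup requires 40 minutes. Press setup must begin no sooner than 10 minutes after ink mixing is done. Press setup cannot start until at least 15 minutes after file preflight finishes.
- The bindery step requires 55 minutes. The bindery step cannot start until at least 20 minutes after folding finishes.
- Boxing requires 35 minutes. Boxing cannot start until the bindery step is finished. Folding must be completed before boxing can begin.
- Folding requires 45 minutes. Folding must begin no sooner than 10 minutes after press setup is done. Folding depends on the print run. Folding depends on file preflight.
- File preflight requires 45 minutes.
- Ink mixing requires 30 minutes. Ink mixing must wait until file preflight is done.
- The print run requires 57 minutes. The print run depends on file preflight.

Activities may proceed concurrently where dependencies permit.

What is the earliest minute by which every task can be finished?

290

File preflight has no prerequisites, so it starts at minute 0 and finishes at minute 45.
The print run waits on file preflight (finishes minute 45), so it starts at minute 45 and finishes at 45 + 57 = minute 102.
Ink mixing cannot begin until file preflight (finishes minute 45). It runs from minute 45 to 45 + 30 = minute 75.
Press setup has to wait for ink mixing (finishes minute 75, plus 10-minute gap → minute 85); file preflight (finishes minute 45, plus 15-minute gap → minute 60). The latest of these is minute 85, so press setup runs minute 85 to 85 + 40 = minute 125.
For folding: press setup (finishes minute 125, plus 10-minute gap → minute 135); the print run (finishes minute 102); file preflight (finishes minute 45). Taking the maximum gives a start of minute 135, and it finishes at 135 + 45 = minute 180.
After folding (finishes minute 180, plus 20-minute gap → minute 200), the bindery step can start at minute 200 and finishes at minute 255.
For boxing: the bindery step (finishes minute 255); folding (finishes minute 180). Taking the maximum gives a start of minute 255, and it finishes at 255 + 35 = minute 290.
All tasks are finished once the last one completes. Finish times: File preflight at 45, Ink mixing at 75, Press setup at 125, The print run at 102, Folding at 180, The bindery step at 255, Boxing at 290. The latest is minute 290.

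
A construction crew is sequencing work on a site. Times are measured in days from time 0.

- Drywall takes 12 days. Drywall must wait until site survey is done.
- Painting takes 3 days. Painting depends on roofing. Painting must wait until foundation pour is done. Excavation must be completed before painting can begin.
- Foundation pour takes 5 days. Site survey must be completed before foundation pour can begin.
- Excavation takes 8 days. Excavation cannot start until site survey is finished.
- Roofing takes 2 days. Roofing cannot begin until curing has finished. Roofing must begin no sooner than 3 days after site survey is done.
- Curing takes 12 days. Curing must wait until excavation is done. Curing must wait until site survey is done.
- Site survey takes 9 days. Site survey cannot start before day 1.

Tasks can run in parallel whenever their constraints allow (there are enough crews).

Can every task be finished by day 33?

No

Site survey cannot begin until its own release at day 1. It runs from day 1 to 1 + 9 = day 10.
Drywall cannot begin until site survey (finishes day 10). It runs from day 10 to 10 + 12 = day 22.
Foundation pour waits on site survey (finishes day 10), so it starts at day 10 and finishes at 10 + 5 = day 15.
Excavation waits on site survey (finishes day 10), so it starts at day 10 and finishes at 10 + 8 = day 18.
For curing: excavation (finishes day 18); site survey (finishes day 10). Taking the maximum gives a start of day 18, and it finishes at 18 + 12 = day 30.
Roofing needs all of curing (finishes day 30); site survey (finishes day 10, plus 3-day gap → day 13). That puts its earliest start at day 30; it finishes at 30 + 2 = day 32.
Painting cannot start until roofing (finishes day 32); foundation pour (finishes day 15); excavation (finishes day 18). The controlling bound is day 32, so painting finishes at 32 + 3 = day 35.
The earliest everything can be done is day 35, which is after the deadline of 33, so it is not possible.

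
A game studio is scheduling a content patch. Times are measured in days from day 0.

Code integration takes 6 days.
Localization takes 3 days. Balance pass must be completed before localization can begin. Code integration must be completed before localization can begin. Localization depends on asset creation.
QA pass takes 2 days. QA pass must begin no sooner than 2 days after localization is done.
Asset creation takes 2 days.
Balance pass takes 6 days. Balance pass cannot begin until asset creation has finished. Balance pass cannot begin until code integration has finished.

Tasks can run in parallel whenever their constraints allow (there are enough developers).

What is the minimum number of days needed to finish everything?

Code integration has no prerequisites, so it starts at day 0 and finishes at day 6.
Nothing blocks asset creation, so it runs from day 0 to day 2.
Balance pass has to wait for asset creation (finishes day 2); code integration (finishes day 6). The latest of these is day 6, so balance pass runs day 6 to 6 + 6 = day 12.
For localization: balance pass (finishes day 12); code integration (finishes day 6); asset creation (finishes day 2). Taking the maximum gives a start of day 12, and it finishes at 12 + 3 = day 15.
After localization (finishes day 15, plus 2-day gap → day 17), QA pass can start at day 17 and finishes at day 19.
All tasks are finished once the last one completes. Finish times: Asset creation at 2, Code integration at 6, Balance pass at 12, Localization at 15, QA pass at 19. The latest is day 19.

19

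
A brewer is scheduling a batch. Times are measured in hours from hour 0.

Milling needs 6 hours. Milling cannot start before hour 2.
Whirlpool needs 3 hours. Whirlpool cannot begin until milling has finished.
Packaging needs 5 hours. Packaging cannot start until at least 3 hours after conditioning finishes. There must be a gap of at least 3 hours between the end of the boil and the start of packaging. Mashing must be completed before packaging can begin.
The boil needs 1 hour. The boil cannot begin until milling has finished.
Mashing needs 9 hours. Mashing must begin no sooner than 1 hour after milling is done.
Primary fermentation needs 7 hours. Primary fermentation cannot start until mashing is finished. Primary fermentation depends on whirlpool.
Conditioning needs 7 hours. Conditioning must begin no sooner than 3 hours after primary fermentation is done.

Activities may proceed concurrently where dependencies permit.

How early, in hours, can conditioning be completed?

Milling waits on its own release at hour 2, so it starts at hour 2 and finishes at 2 + 6 = hour 8.
Whirlpool cannot begin until milling (finishes hour 8). It runs from hour 8 to 8 + 3 = hour 11.
Mashing cannot begin until milling (finishes hour 8, plus 1-hour gap → hour 9). It runs from hour 9 to 9 + 9 = hour 18.
For primary fermentation: mashing (finishes hour 18); whirlpool (finishes hour 11). Taking the maximum gives a start of hour 18, and it finishes at 18 + 7 = hour 25.
Conditioning waits on primary fermentation (finishes hour 25, plus 3-hour gap → hour 28), so it starts at hour 28 and finishes at 28 + 7 = hour 35.

35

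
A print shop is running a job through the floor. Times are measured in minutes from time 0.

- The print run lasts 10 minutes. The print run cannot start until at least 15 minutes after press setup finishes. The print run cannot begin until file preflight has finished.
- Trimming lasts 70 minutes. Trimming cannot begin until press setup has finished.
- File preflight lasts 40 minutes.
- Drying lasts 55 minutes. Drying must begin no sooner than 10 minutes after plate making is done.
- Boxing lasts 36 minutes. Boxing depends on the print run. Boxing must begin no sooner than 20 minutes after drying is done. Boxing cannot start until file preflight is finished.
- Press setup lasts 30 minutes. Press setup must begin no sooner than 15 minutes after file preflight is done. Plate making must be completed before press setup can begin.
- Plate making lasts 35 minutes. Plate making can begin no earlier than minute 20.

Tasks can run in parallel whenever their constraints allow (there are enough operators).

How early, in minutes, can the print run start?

After its own release at minute 20, plate making can start at minute 20 and finishes at minute 55.
File preflight has no prerequisites, so it starts at minute 0 and finishes at minute 40.
Press setup has to wait for file preflight (finishes minute 40, plus 15-minute gap → minute 55); plate making (finishes minute 55). The latest of these is minute 55, so press setup runs minute 55 to 55 + 30 = minute 85.
The print run waits on press setup (finishes minute 85, plus 15-minute gap → minute 100); file preflight (finishes minute 40). The latest of these is minute 100, which is the earliest the print run can start.

100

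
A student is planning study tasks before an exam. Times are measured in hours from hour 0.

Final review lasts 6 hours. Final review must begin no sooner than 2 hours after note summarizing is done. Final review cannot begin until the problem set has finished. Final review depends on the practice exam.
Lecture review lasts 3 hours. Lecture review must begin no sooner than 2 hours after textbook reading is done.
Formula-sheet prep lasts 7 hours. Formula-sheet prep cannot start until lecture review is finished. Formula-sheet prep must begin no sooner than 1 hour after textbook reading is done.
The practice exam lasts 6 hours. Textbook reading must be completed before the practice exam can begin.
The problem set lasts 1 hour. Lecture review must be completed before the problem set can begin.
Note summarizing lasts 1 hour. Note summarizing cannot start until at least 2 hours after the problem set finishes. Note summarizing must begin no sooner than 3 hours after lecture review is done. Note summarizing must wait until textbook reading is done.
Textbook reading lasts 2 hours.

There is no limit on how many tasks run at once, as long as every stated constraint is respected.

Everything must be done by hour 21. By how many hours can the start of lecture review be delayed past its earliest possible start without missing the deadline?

Textbook reading has no prerequisites, so it starts at hour 0 and finishes at hour 2.
Lecture review waits on textbook reading (finishes hour 2, plus 2-hour gap → hour 4), so it starts at hour 4 and finishes at 4 + 3 = hour 7.

Working backward from the deadline:
Final review has no dependents, so it just needs to finish by hour 21. Starting by 21 − 6 = hour 15 achieves that.
Note summarizing feeds into final review (must start by hour 15, minus 2-hour gap → hour 13); so note summarizing must finish by hour 13 and therefore start by hour 12.
The problem set has several dependents: note summarizing (must start by hour 12, minus 2-hour gap → hour 10); final review (must start by hour 15). The earliest of those limits is hour 10, so the problem set must start by 10 − 1 = hour 9.
Nothing follows formula-sheet prep; the deadline of hour 21 is its only limit. It must start by 21 − 7 = hour 14.
Lecture review feeds the problem set (must start by hour 9); note summarizing (must start by hour 12, minus 3-hour gap → hour 9); formula-sheet prep (must start by hour 14). Taking the minimum, lecture review must finish by hour 9 and start by 9 − 3 = hour 6.
So lecture review can start as early as hour 4 and as late as hour 6, giving 6 − 4 = 2 hours of slack.

2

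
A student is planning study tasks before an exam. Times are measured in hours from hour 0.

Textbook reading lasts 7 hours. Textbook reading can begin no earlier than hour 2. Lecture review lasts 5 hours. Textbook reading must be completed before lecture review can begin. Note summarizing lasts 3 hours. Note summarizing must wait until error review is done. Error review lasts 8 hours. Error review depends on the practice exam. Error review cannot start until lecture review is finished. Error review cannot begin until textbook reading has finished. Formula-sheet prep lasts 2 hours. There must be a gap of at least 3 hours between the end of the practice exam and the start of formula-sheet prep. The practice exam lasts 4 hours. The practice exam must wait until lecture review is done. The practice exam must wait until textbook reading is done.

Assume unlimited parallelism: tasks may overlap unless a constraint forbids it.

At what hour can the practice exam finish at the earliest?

Textbook reading cannot begin until its own release at hour 2. It runs from hour 2 to 2 + 7 = hour 9.
After textbook reading (finishes hour 9), lecture review can start at hour 9 and finishes at hour 14.
The practice exam needs all of lecture review (finishes hour 14); textbook reading (finishes hour 9). That puts its earliest start at hour 14; it finishes at 14 + 4 = hour 18.

18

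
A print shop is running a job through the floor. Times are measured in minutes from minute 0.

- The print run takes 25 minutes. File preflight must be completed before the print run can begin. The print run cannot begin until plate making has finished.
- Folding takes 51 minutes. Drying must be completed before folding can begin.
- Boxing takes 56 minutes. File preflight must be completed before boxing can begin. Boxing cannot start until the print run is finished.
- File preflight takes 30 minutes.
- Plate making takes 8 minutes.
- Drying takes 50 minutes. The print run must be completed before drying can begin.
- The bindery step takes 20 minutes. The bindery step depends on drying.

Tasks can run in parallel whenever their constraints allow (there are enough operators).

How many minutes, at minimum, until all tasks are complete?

156

Plate making has no prerequisites, so it starts at minute 0 and finishes at minute 8.
File preflight can start immediately at minute 0; it finishes at minute 30.
The print run needs all of file preflight (finishes minute 30); plate making (finishes minute 8). That puts its earliest start at minute 30; it finishes at 30 + 25 = minute 55.
For boxing: file preflight (finishes minute 30); the print run (finishes minute 55). Taking the maximum gives a start of minute 55, and it finishes at 55 + 56 = minute 111.
Drying waits on the print run (finishes minute 55), so it starts at minute 55 and finishes at 55 + 50 = minute 105.
After drying (finishes minute 105), the bindery step can start at minute 105 and finishes at minute 125.
Folding waits on drying (finishes minute 105), so it starts at minute 105 and finishes at 105 + 51 = minute 156.
All tasks are finished once the last one completes. Finish times: File preflight at 30, Plate making at 8, The print run at 55, Drying at 105, Folding at 156, The bindery step at 125, Boxing at 111. The latest is minute 156.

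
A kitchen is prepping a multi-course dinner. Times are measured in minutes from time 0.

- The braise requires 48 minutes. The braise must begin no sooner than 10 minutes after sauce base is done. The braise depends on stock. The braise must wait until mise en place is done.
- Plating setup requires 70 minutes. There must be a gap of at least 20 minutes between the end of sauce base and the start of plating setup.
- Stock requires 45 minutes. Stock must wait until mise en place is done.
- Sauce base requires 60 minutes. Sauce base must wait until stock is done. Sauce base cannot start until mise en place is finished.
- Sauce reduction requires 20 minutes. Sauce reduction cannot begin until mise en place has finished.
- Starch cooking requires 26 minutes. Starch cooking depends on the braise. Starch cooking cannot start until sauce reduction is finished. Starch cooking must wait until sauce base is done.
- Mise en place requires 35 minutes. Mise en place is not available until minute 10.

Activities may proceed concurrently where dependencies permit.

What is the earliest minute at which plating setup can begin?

170

Mise en place cannot begin until its own release at minute 10. It runs from minute 10 to 10 + 35 = minute 45.
Stock cannot begin until mise en place (finishes minute 45). It runs from minute 45 to 45 + 45 = minute 90.
Sauce base cannot start until stock (finishes minute 90); mise en place (finishes minute 45). The controlling bound is minute 90, so sauce base finishes at 90 + 60 = minute 150.
Plating setup waits on sauce base (finishes minute 150, plus 20-minute gap → minute 170), so the earliest it can start is minute 170.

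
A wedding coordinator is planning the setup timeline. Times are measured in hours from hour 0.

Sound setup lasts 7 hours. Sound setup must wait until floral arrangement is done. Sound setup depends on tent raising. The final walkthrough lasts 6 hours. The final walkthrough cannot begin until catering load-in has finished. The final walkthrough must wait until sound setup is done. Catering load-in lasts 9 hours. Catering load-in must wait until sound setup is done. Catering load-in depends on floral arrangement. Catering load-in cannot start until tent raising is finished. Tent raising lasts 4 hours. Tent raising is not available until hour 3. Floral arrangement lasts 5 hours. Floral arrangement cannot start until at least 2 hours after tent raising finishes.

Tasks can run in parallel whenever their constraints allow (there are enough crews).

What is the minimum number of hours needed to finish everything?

36

After its own release at hour 3, tent raising can start at hour 3 and finishes at hour 7.
After tent raising (finishes hour 7, plus 2-hour gap → hour 9), floral arrangement can start at hour 9 and finishes at hour 14.
Sound setup has to wait for floral arrangement (finishes hour 14); tent raising (finishes hour 7). The latest of these is hour 14, so sound setup runs hour 14 to 14 + 7 = hour 21.
For catering load-in: sound setup (finishes hour 21); floral arrangement (finishes hour 14); tent raising (finishes hour 7). Taking the maximum gives a start of hour 21, and it finishes at 21 + 9 = hour 30.
The final walkthrough has to wait for catering load-in (finishes hour 30); sound setup (finishes hour 21). The latest of these is hour 30, so the final walkthrough runs hour 30 to 30 + 6 = hour 36.
All tasks are finished once the last one completes. Finish times: Tent raising at 7, Floral arrangement at 14, Sound setup at 21, Catering load-in at 30, The final walkthrough at 36. The latest is hour 36.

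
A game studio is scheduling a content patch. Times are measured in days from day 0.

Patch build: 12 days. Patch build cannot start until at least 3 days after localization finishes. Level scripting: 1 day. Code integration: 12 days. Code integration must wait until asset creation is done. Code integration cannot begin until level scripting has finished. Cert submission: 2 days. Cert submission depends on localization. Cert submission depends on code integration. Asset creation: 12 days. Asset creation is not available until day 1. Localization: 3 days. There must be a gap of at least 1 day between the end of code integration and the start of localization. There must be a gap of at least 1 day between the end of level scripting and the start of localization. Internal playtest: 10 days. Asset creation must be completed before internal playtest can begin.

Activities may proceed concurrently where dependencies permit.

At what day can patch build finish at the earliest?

44

Level scripting can start immediately at day 0; it finishes at day 1.
Asset creation waits on its own release at day 1, so it starts at day 1 and finishes at 1 + 12 = day 13.
Code integration cannot start until asset creation (finishes day 13); level scripting (finishes day 1). The controlling bound is day 13, so code integration finishes at 13 + 12 = day 25.
Localization needs all of code integration (finishes day 25, plus 1-day gap → day 26); level scripting (finishes day 1, plus 1-day gap → day 2). That puts its earliest start at day 26; it finishes at 26 + 3 = day 29.
Patch build cannot begin until localization (finishes day 29, plus 3-day gap → day 32). It runs from day 32 to 32 + 12 = day 44.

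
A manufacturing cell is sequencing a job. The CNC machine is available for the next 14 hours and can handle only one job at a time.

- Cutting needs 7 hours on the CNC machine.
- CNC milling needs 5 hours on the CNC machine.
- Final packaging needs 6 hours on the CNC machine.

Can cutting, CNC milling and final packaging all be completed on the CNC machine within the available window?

Running back to back, the jobs need 7 + 5 + 6 = 18 hours on the CNC machine.
Since 18 > 14, they cannot all fit.

No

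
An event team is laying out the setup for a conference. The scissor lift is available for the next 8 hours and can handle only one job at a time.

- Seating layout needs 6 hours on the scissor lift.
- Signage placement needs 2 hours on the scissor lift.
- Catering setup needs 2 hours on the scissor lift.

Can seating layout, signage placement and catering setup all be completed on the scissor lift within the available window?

Running back to back, the jobs need 6 + 2 + 2 = 10 hours on the scissor lift.
Since 10 > 8, they cannot all fit.

No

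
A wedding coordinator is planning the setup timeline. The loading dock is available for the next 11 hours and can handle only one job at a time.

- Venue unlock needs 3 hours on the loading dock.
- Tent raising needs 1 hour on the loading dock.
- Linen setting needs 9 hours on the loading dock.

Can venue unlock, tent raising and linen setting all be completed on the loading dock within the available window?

No

Running back to back, the jobs need 3 + 1 + 9 = 13 hours on the loading dock.
Since 13 > 11, they cannot all fit.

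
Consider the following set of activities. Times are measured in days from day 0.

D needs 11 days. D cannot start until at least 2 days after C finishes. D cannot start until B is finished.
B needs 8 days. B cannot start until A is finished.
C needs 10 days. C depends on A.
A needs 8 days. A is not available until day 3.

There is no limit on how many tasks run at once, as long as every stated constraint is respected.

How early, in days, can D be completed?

34

A cannot begin until its own release at day 3. It runs from day 3 to 3 + 8 = day 11.
C cannot begin until A (finishes day 11). It runs from day 11 to 11 + 10 = day 21.
After A (finishes day 11), B can start at day 11 and finishes at day 19.
For D: C (finishes day 21, plus 2-day gap → day 23); B (finishes day 19). Taking the maximum gives a start of day 23, and it finishes at 23 + 11 = day 34.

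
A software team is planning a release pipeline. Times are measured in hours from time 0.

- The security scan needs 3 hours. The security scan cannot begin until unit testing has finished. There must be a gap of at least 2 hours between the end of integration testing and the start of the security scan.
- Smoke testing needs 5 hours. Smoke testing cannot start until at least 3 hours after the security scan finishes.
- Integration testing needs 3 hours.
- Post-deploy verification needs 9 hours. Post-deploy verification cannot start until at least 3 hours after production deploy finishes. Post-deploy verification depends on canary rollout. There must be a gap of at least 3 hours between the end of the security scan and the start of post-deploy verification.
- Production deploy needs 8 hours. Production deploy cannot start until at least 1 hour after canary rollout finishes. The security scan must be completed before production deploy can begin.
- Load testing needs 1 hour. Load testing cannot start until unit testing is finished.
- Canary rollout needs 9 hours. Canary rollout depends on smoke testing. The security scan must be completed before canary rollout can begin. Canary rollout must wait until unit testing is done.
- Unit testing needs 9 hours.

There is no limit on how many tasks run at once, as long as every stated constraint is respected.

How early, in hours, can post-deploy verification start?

41

Nothing blocks integration testing, so it runs from hour 0 to hour 3.
Unit testing has no prerequisites, so it starts at hour 0 and finishes at hour 9.
The security scan cannot start until unit testing (finishes hour 9); integration testing (finishes hour 3, plus 2-hour gap → hour 5). The controlling bound is hour 9, so the security scan finishes at 9 + 3 = hour 12.
Smoke testing waits on the security scan (finishes hour 12, plus 3-hour gap → hour 15), so it starts at hour 15 and finishes at 15 + 5 = hour 20.
For canary rollout: smoke testing (finishes hour 20); the security scan (finishes hour 12); unit testing (finishes hour 9). Taking the maximum gives a start of hour 20, and it finishes at 20 + 9 = hour 29.
Production deploy cannot start until canary rollout (finishes hour 29, plus 1-hour gap → hour 30); the security scan (finishes hour 12). The controlling bound is hour 30, so production deploy finishes at 30 + 8 = hour 38.
Post-deploy verification waits on production deploy (finishes hour 38, plus 3-hour gap → hour 41); canary rollout (finishes hour 29); the security scan (finishes hour 12, plus 3-hour gap → hour 15). The latest of these is hour 41, which is the earliest post-deploy verification can start.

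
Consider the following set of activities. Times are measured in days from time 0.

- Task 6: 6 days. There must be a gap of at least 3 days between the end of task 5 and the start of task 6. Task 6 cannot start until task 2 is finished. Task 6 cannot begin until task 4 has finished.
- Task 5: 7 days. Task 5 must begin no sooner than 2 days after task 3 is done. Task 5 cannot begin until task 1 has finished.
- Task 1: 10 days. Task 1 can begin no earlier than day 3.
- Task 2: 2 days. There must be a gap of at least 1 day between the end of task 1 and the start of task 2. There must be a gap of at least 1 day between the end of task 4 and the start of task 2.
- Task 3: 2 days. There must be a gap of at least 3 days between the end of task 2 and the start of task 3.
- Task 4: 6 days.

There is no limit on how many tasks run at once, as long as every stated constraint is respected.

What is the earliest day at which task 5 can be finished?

Task 4 has no prerequisites, so it starts at day 0 and finishes at day 6.
After its own release at day 3, task 1 can start at day 3 and finishes at day 13.
For task 2: task 1 (finishes day 13, plus 1-day gap → day 14); task 4 (finishes day 6, plus 1-day gap → day 7). Taking the maximum gives a start of day 14, and it finishes at 14 + 2 = day 16.
Task 3 waits on task 2 (finishes day 16, plus 3-day gap → day 19), so it starts at day 19 and finishes at 19 + 2 = day 21.
Task 5 cannot start until task 3 (finishes day 21, plus 2-day gap → day 23); task 1 (finishes day 13). The controlling bound is day 23, so task 5 finishes at 23 + 7 = day 30.

30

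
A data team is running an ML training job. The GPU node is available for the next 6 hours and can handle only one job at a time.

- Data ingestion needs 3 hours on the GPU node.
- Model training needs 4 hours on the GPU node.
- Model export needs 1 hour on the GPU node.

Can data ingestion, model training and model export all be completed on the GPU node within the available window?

Running back to back, the jobs need 3 + 4 + 1 = 8 hours on the GPU node.
Since 8 > 6, they cannot all fit.

No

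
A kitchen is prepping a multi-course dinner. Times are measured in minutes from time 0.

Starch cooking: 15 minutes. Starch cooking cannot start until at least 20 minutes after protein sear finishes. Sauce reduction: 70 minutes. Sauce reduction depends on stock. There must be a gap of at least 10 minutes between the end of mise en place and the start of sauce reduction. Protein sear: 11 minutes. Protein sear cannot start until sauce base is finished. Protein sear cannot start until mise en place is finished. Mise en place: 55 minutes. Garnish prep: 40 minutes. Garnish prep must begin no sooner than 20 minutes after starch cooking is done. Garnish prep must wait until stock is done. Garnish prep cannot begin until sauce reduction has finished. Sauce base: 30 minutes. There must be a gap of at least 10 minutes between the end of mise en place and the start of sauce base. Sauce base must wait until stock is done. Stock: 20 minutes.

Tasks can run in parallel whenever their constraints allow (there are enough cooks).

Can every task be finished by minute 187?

No

Stock can start immediately at minute 0; it finishes at minute 20.
Nothing blocks mise en place, so it runs from minute 0 to minute 55.
For sauce reduction: stock (finishes minute 20); mise en place (finishes minute 55, plus 10-minute gap → minute 65). Taking the maximum gives a start of minute 65, and it finishes at 65 + 70 = minute 135.
For sauce base: mise en place (finishes minute 55, plus 10-minute gap → minute 65); stock (finishes minute 20). Taking the maximum gives a start of minute 65, and it finishes at 65 + 30 = minute 95.
Protein sear needs all of sauce base (finishes minute 95); mise en place (finishes minute 55). That puts its earliest start at minute 95; it finishes at 95 + 11 = minute 106.
After protein sear (finishes minute 106, plus 20-minute gap → minute 126), starch cooking can start at minute 126 and finishes at minute 141.
Garnish prep has to wait for starch cooking (finishes minute 141, plus 20-minute gap → minute 161); stock (finishes minute 20); sauce reduction (finishes minute 135). The latest of these is minute 161, so garnish prep runs minute 161 to 161 + 40 = minute 201.
The earliest everything can be done is minute 201, which is after the deadline of 187, so it is not possible.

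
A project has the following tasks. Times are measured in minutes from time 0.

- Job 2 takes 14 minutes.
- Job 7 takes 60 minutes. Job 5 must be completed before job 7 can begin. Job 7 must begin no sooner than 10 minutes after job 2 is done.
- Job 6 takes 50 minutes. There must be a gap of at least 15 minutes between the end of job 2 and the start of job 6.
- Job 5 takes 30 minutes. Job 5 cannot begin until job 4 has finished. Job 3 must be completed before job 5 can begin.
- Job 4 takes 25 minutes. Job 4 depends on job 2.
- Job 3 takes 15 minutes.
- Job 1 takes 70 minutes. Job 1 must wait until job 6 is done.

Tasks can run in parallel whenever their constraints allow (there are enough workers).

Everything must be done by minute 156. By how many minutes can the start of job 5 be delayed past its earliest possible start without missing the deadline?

27

Nothing blocks job 3, so it runs from minute 0 to minute 15.
Job 2 can start immediately at minute 0; it finishes at minute 14.
Job 4 waits on job 2 (finishes minute 14), so it starts at minute 14 and finishes at 14 + 25 = minute 39.
Job 5 has to wait for job 4 (finishes minute 39); job 3 (finishes minute 15). The latest of these is minute 39, so job 5 runs minute 39 to 39 + 30 = minute 69.

Working backward from the deadline:
Nothing follows job 7; the deadline of minute 156 is its only limit. It must start by 156 − 60 = minute 96.
Since job 7 (must start by minute 96) depends on it, job 5 must finish by minute 96. Backing off its 30-minute duration gives a latest start of minute 66.
So job 5 can start as early as minute 39 and as late as minute 66, giving 66 − 39 = 27 minutes of slack.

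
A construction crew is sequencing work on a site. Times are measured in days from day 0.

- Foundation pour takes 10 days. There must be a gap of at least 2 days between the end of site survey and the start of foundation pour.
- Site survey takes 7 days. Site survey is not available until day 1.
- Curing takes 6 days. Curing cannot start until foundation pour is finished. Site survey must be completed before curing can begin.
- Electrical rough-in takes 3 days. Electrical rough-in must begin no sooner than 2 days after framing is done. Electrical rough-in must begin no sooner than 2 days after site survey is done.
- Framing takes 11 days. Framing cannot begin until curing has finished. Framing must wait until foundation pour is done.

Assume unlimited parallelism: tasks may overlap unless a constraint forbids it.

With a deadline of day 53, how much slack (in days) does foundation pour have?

11

Site survey cannot begin until its own release at day 1. It runs from day 1 to 1 + 7 = day 8.
Foundation pour waits on site survey (finishes day 8, plus 2-day gap → day 10), so it starts at day 10 and finishes at 10 + 10 = day 20.

Working backward from the deadline:
To finish by day 53, electrical rough-in (duration 3) must start no later than day 50.
Since electrical rough-in (must start by day 50, minus 2-day gap → day 48) depends on it, framing must finish by day 48. Backing off its 11-day duration gives a latest start of day 37.
Curing feeds into framing (must start by day 37); so curing must finish by day 37 and therefore start by day 31.
For foundation pour: curing (must start by day 31); framing (must start by day 37). The most restrictive is day 31; with a 10-day duration, foundation pour must start by day 21.
So foundation pour can start as early as day 10 and as late as day 21, giving 21 − 10 = 11 days of slack.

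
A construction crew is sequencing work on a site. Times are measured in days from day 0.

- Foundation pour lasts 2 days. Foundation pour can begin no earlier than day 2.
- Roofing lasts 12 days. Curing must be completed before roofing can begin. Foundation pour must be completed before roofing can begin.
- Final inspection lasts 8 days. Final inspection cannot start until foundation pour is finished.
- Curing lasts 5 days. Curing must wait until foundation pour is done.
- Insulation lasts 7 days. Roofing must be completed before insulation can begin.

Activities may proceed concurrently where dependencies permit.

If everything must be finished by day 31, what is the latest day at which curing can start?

Insulation has no dependents, so it just needs to finish by day 31. Starting by 31 − 7 = day 24 achieves that.
Roofing must finish before insulation (must start by day 24). With a 12-day duration, roofing must start by 24 − 12 = day 12.
Curing has to be done before roofing (must start by day 12). That means finishing by day 12, i.e. starting by 12 − 5 = day 7.

7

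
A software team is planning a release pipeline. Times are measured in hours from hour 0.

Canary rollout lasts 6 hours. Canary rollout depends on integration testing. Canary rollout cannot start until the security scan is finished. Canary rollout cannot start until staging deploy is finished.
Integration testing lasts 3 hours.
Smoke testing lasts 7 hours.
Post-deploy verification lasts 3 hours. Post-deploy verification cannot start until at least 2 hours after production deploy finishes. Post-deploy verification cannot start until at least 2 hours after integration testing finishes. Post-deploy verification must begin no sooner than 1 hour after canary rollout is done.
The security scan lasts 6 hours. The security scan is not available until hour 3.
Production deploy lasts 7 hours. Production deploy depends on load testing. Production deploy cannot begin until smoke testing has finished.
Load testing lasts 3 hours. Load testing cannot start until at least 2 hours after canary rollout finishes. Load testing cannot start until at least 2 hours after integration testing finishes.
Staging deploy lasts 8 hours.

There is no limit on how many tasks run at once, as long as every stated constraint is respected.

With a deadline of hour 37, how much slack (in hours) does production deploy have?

5

Smoke testing has no prerequisites, so it starts at hour 0 and finishes at hour 7.
Staging deploy has no prerequisites, so it starts at hour 0 and finishes at hour 8.
The security scan cannot begin until its own release at hour 3. It runs from hour 3 to 3 + 6 = hour 9.
Integration testing can start immediately at hour 0; it finishes at hour 3.
Canary rollout cannot start until integration testing (finishes hour 3); the security scan (finishes hour 9); staging deploy (finishes hour 8). The controlling bound is hour 9, so canary rollout finishes at 9 + 6 = hour 15.
For load testing: canary rollout (finishes hour 15, plus 2-hour gap → hour 17); integration testing (finishes hour 3, plus 2-hour gap → hour 5). Taking the maximum gives a start of hour 17, and it finishes at 17 + 3 = hour 20.
For production deploy: load testing (finishes hour 20); smoke testing (finishes hour 7). Taking the maximum gives a start of hour 20, and it finishes at 20 + 7 = hour 27.

Working backward from the deadline:
Post-deploy verification has no dependents, so it just needs to finish by hour 37. Starting by 37 − 3 = hour 34 achieves that.
Production deploy must finish before post-deploy verification (must start by hour 34, minus 2-hour gap → hour 32). With a 7-hour duration, production deploy must start by 32 − 7 = hour 25.
So production deploy can start as early as hour 20 and as late as hour 25, giving 25 − 20 = 5 hours of slack.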